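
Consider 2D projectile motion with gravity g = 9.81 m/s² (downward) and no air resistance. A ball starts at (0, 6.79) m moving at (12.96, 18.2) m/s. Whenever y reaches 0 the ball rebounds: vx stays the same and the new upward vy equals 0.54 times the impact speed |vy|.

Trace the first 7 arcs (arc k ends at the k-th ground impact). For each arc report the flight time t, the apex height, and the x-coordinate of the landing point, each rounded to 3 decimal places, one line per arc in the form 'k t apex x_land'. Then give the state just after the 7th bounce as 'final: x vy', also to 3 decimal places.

Arc 1: start y=6.790, vy=18.200 → t=4.052, apex=23.673, x_land=52.516, impact vy=-21.551
  bounce: vy ← 0.54·21.551 = 11.638
Arc 2: start y=0.000, vy=11.638 → t=2.373, apex=6.903, x_land=83.265, impact vy=-11.638
  bounce: vy ← 0.54·11.638 = 6.284
Arc 3: start y=0.000, vy=6.284 → t=1.281, apex=2.013, x_land=99.869, impact vy=-6.284
  bounce: vy ← 0.54·6.284 = 3.394
Arc 4: start y=0.000, vy=3.394 → t=0.692, apex=0.587, x_land=108.836, impact vy=-3.394
  bounce: vy ← 0.54·3.394 = 1.833
Arc 5: start y=0.000, vy=1.833 → t=0.374, apex=0.171, x_land=113.678, impact vy=-1.833
  bounce: vy ← 0.54·1.833 = 0.990
Arc 6: start y=0.000, vy=0.990 → t=0.202, apex=0.050, x_land=116.292, impact vy=-0.990
  bounce: vy ← 0.54·0.990 = 0.534
Arc 7: start y=0.000, vy=0.534 → t=0.109, apex=0.015, x_land=117.704, impact vy=-0.534
  bounce: vy ← 0.54·0.534 = 0.289

1 4.052 23.673 52.516
2 2.373 6.903 83.265
3 1.281 2.013 99.869
4 0.692 0.587 108.836
5 0.374 0.171 113.678
6 0.202 0.050 116.292
7 0.109 0.015 117.704
final: 117.704 0.289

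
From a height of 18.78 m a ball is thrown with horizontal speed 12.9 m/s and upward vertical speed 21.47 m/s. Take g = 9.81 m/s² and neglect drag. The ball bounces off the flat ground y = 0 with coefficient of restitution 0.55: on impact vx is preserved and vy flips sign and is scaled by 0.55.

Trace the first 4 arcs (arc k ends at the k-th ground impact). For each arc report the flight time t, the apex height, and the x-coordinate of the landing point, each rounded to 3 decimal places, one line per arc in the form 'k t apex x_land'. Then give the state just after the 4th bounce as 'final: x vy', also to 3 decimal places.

1 5.124 42.274 66.104
2 3.229 12.788 107.762
3 1.776 3.868 130.674
4 0.977 1.170 143.276
final: 143.276 2.635

Arc 1: start y=18.780, vy=21.470 → t=5.124, apex=42.274, x_land=66.104, impact vy=-28.800
  bounce: vy ← 0.55·28.800 = 15.840
Arc 2: start y=0.000, vy=15.840 → t=3.229, apex=12.788, x_land=107.762, impact vy=-15.840
  bounce: vy ← 0.55·15.840 = 8.712
Arc 3: start y=0.000, vy=8.712 → t=1.776, apex=3.868, x_land=130.674, impact vy=-8.712
  bounce: vy ← 0.55·8.712 = 4.792
Arc 4: start y=0.000, vy=4.792 → t=0.977, apex=1.170, x_land=143.276, impact vy=-4.792
  bounce: vy ← 0.55·4.792 = 2.635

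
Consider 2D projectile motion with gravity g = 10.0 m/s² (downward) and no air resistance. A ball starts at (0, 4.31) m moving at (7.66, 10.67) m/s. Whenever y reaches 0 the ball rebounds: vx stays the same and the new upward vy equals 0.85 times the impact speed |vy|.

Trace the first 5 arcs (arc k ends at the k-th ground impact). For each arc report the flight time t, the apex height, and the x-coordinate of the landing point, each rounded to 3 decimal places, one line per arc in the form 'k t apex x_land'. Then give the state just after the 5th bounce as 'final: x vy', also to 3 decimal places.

1 2.481 10.002 19.007
2 2.404 7.227 37.426
3 2.044 5.221 53.081
4 1.737 3.772 66.388
5 1.477 2.726 77.699
final: 77.699 6.276

Arc 1: start y=4.310, vy=10.670 → t=2.481, apex=10.002, x_land=19.007, impact vy=-14.144
  bounce: vy ← 0.85·14.144 = 12.022
Arc 2: start y=0.000, vy=12.022 → t=2.404, apex=7.227, x_land=37.426, impact vy=-12.022
  bounce: vy ← 0.85·12.022 = 10.219
Arc 3: start y=0.000, vy=10.219 → t=2.044, apex=5.221, x_land=53.081, impact vy=-10.219
  bounce: vy ← 0.85·10.219 = 8.686
Arc 4: start y=0.000, vy=8.686 → t=1.737, apex=3.772, x_land=66.388, impact vy=-8.686
  bounce: vy ← 0.85·8.686 = 7.383
Arc 5: start y=0.000, vy=7.383 → t=1.477, apex=2.726, x_land=77.699, impact vy=-7.383
  bounce: vy ← 0.85·7.383 = 6.276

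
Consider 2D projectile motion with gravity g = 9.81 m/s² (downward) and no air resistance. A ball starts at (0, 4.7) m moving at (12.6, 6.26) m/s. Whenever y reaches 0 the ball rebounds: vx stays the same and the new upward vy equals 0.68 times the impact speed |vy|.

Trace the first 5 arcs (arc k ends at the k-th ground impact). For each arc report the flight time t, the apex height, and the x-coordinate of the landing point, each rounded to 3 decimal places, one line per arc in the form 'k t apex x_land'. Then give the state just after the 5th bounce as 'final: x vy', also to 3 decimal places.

1 1.807 6.697 22.764
2 1.589 3.097 42.787
3 1.081 1.432 56.403
4 0.735 0.662 65.662
5 0.500 0.306 71.958
final: 71.958 1.667

Arc 1: start y=4.700, vy=6.260 → t=1.807, apex=6.697, x_land=22.764, impact vy=-11.463
  bounce: vy ← 0.68·11.463 = 7.795
Arc 2: start y=0.000, vy=7.795 → t=1.589, apex=3.097, x_land=42.787, impact vy=-7.795
  bounce: vy ← 0.68·7.795 = 5.301
Arc 3: start y=0.000, vy=5.301 → t=1.081, apex=1.432, x_land=56.403, impact vy=-5.301
  bounce: vy ← 0.68·5.301 = 3.604
Arc 4: start y=0.000, vy=3.604 → t=0.735, apex=0.662, x_land=65.662, impact vy=-3.604
  bounce: vy ← 0.68·3.604 = 2.451
Arc 5: start y=0.000, vy=2.451 → t=0.500, apex=0.306, x_land=71.958, impact vy=-2.451
  bounce: vy ← 0.68·2.451 = 1.667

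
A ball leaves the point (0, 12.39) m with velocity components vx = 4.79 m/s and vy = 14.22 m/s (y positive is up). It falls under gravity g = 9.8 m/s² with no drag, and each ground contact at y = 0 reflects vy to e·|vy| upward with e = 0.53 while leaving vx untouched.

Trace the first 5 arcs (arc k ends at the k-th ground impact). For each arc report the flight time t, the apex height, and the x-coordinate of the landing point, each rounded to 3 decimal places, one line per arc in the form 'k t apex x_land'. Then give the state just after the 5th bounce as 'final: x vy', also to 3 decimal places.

Arc 1: start y=12.390, vy=14.220 → t=3.604, apex=22.707, x_land=17.262, impact vy=-21.096
  bounce: vy ← 0.53·21.096 = 11.181
Arc 2: start y=0.000, vy=11.181 → t=2.282, apex=6.378, x_land=28.192, impact vy=-11.181
  bounce: vy ← 0.53·11.181 = 5.926
Arc 3: start y=0.000, vy=5.926 → t=1.209, apex=1.792, x_land=33.985, impact vy=-5.926
  bounce: vy ← 0.53·5.926 = 3.141
Arc 4: start y=0.000, vy=3.141 → t=0.641, apex=0.503, x_land=37.055, impact vy=-3.141
  bounce: vy ← 0.53·3.141 = 1.665
Arc 5: start y=0.000, vy=1.665 → t=0.340, apex=0.141, x_land=38.682, impact vy=-1.665
  bounce: vy ← 0.53·1.665 = 0.882

1 3.604 22.707 17.262
2 2.282 6.378 28.192
3 1.209 1.792 33.985
4 0.641 0.503 37.055
5 0.340 0.141 38.682
final: 38.682 0.882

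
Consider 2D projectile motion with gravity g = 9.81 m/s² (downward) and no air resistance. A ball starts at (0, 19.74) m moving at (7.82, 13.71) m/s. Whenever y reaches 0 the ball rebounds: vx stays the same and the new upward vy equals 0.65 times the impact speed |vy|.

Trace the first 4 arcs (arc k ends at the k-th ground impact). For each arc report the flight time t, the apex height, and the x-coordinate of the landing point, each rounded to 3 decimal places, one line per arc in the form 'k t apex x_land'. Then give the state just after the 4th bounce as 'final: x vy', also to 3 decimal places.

1 3.842 29.320 30.048
2 3.178 12.388 54.903
3 2.066 5.234 71.059
4 1.343 2.211 81.560
final: 81.560 4.281

Arc 1: start y=19.740, vy=13.710 → t=3.842, apex=29.320, x_land=30.048, impact vy=-23.985
  bounce: vy ← 0.65·23.985 = 15.590
Arc 2: start y=0.000, vy=15.590 → t=3.178, apex=12.388, x_land=54.903, impact vy=-15.590
  bounce: vy ← 0.65·15.590 = 10.134
Arc 3: start y=0.000, vy=10.134 → t=2.066, apex=5.234, x_land=71.059, impact vy=-10.134
  bounce: vy ← 0.65·10.134 = 6.587
Arc 4: start y=0.000, vy=6.587 → t=1.343, apex=2.211, x_land=81.560, impact vy=-6.587
  bounce: vy ← 0.65·6.587 = 4.281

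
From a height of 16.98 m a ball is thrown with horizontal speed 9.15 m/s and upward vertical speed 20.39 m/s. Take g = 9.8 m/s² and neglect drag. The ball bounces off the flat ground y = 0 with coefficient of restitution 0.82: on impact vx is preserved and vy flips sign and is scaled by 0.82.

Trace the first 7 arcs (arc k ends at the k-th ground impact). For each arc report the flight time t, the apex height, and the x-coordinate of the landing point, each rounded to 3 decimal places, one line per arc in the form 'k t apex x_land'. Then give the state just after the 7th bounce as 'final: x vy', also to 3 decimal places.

Arc 1: start y=16.980, vy=20.390 → t=4.872, apex=38.192, x_land=44.583, impact vy=-27.360
  bounce: vy ← 0.82·27.360 = 22.435
Arc 2: start y=0.000, vy=22.435 → t=4.579, apex=25.680, x_land=86.477, impact vy=-22.435
  bounce: vy ← 0.82·22.435 = 18.397
Arc 3: start y=0.000, vy=18.397 → t=3.754, apex=17.267, x_land=120.830, impact vy=-18.397
  bounce: vy ← 0.82·18.397 = 15.085
Arc 4: start y=0.000, vy=15.085 → t=3.079, apex=11.611, x_land=148.999, impact vy=-15.085
  bounce: vy ← 0.82·15.085 = 12.370
Arc 5: start y=0.000, vy=12.370 → t=2.524, apex=7.807, x_land=172.098, impact vy=-12.370
  bounce: vy ← 0.82·12.370 = 10.143
Arc 6: start y=0.000, vy=10.143 → t=2.070, apex=5.249, x_land=191.040, impact vy=-10.143
  bounce: vy ← 0.82·10.143 = 8.318
Arc 7: start y=0.000, vy=8.318 → t=1.697, apex=3.530, x_land=206.571, impact vy=-8.318
  bounce: vy ← 0.82·8.318 = 6.820

1 4.872 38.192 44.583
2 4.579 25.680 86.477
3 3.754 17.267 120.830
4 3.079 11.611 148.999
5 2.524 7.807 172.098
6 2.070 5.249 191.040
7 1.697 3.530 206.571
final: 206.571 6.820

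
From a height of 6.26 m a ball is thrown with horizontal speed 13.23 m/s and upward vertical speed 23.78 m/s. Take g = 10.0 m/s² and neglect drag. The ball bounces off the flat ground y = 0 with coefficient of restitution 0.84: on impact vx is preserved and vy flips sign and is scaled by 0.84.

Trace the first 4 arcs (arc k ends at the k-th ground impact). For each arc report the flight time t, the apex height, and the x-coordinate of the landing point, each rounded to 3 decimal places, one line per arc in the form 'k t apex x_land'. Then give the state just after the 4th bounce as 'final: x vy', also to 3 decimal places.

1 5.006 34.534 66.231
2 4.415 24.367 124.644
3 3.709 17.194 173.711
4 3.115 12.132 214.927
final: 214.927 13.085

Arc 1: start y=6.260, vy=23.780 → t=5.006, apex=34.534, x_land=66.231, impact vy=-26.281
  bounce: vy ← 0.84·26.281 = 22.076
Arc 2: start y=0.000, vy=22.076 → t=4.415, apex=24.367, x_land=124.644, impact vy=-22.076
  bounce: vy ← 0.84·22.076 = 18.544
Arc 3: start y=0.000, vy=18.544 → t=3.709, apex=17.194, x_land=173.711, impact vy=-18.544
  bounce: vy ← 0.84·18.544 = 15.577
Arc 4: start y=0.000, vy=15.577 → t=3.115, apex=12.132, x_land=214.927, impact vy=-15.577
  bounce: vy ← 0.84·15.577 = 13.085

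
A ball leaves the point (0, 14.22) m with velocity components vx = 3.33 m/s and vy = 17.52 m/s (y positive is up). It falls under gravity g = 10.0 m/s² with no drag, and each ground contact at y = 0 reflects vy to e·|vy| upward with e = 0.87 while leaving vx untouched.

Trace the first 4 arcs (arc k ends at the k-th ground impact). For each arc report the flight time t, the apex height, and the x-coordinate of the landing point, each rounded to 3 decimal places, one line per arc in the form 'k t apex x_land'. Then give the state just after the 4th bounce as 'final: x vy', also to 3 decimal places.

Arc 1: start y=14.220, vy=17.520 → t=4.184, apex=29.568, x_land=13.932, impact vy=-24.318
  bounce: vy ← 0.87·24.318 = 21.156
Arc 2: start y=0.000, vy=21.156 → t=4.231, apex=22.380, x_land=28.022, impact vy=-21.156
  bounce: vy ← 0.87·21.156 = 18.406
Arc 3: start y=0.000, vy=18.406 → t=3.681, apex=16.939, x_land=40.281, impact vy=-18.406
  bounce: vy ← 0.87·18.406 = 16.013
Arc 4: start y=0.000, vy=16.013 → t=3.203, apex=12.821, x_land=50.945, impact vy=-16.013
  bounce: vy ← 0.87·16.013 = 13.932

1 4.184 29.568 13.932
2 4.231 22.380 28.022
3 3.681 16.939 40.281
4 3.203 12.821 50.945
final: 50.945 13.932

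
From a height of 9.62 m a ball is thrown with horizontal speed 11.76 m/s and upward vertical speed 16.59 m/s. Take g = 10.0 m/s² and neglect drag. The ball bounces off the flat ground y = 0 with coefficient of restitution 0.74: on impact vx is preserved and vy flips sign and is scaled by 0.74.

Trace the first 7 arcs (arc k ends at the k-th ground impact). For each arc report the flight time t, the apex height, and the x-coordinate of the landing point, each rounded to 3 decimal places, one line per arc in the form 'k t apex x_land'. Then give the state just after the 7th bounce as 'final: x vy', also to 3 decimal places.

Arc 1: start y=9.620, vy=16.590 → t=3.821, apex=23.381, x_land=44.940, impact vy=-21.625
  bounce: vy ← 0.74·21.625 = 16.002
Arc 2: start y=0.000, vy=16.002 → t=3.200, apex=12.804, x_land=82.578, impact vy=-16.002
  bounce: vy ← 0.74·16.002 = 11.842
Arc 3: start y=0.000, vy=11.842 → t=2.368, apex=7.011, x_land=110.430, impact vy=-11.842
  bounce: vy ← 0.74·11.842 = 8.763
Arc 4: start y=0.000, vy=8.763 → t=1.753, apex=3.839, x_land=131.040, impact vy=-8.763
  bounce: vy ← 0.74·8.763 = 6.485
Arc 5: start y=0.000, vy=6.485 → t=1.297, apex=2.102, x_land=146.291, impact vy=-6.485
  bounce: vy ← 0.74·6.485 = 4.799
Arc 6: start y=0.000, vy=4.799 → t=0.960, apex=1.151, x_land=157.577, impact vy=-4.799
  bounce: vy ← 0.74·4.799 = 3.551
Arc 7: start y=0.000, vy=3.551 → t=0.710, apex=0.630, x_land=165.929, impact vy=-3.551
  bounce: vy ← 0.74·3.551 = 2.628

1 3.821 23.381 44.940
2 3.200 12.804 82.578
3 2.368 7.011 110.430
4 1.753 3.839 131.040
5 1.297 2.102 146.291
6 0.960 1.151 157.577
7 0.710 0.630 165.929
final: 165.929 2.628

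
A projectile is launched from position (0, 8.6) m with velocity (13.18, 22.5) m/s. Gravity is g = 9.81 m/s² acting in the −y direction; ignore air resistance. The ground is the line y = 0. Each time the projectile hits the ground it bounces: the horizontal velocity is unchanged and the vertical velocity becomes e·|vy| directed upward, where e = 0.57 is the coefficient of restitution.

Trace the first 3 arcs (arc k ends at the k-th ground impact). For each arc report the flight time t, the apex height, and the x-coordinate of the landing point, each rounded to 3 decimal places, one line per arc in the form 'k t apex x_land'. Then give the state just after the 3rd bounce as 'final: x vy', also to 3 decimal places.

Arc 1: start y=8.600, vy=22.500 → t=4.942, apex=34.403, x_land=65.135, impact vy=-25.980
  bounce: vy ← 0.57·25.980 = 14.809
Arc 2: start y=0.000, vy=14.809 → t=3.019, apex=11.177, x_land=104.927, impact vy=-14.809
  bounce: vy ← 0.57·14.809 = 8.441
Arc 3: start y=0.000, vy=8.441 → t=1.721, apex=3.632, x_land=127.608, impact vy=-8.441
  bounce: vy ← 0.57·8.441 = 4.811

1 4.942 34.403 65.135
2 3.019 11.177 104.927
3 1.721 3.632 127.608
final: 127.608 4.811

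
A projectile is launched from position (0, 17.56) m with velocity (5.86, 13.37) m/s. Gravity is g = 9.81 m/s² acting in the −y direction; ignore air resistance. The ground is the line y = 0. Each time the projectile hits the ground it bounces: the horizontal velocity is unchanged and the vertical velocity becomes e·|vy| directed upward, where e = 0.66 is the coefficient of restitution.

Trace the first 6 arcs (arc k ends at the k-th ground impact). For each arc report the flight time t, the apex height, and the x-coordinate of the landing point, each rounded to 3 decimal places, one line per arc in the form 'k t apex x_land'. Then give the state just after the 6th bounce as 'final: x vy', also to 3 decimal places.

1 3.695 26.671 21.651
2 3.078 11.618 39.688
3 2.032 5.061 51.593
4 1.341 2.204 59.450
5 0.885 0.960 64.636
6 0.584 0.418 68.058
final: 68.058 1.891

Arc 1: start y=17.560, vy=13.370 → t=3.695, apex=26.671, x_land=21.651, impact vy=-22.875
  bounce: vy ← 0.66·22.875 = 15.098
Arc 2: start y=0.000, vy=15.098 → t=3.078, apex=11.618, x_land=39.688, impact vy=-15.098
  bounce: vy ← 0.66·15.098 = 9.965
Arc 3: start y=0.000, vy=9.965 → t=2.032, apex=5.061, x_land=51.593, impact vy=-9.965
  bounce: vy ← 0.66·9.965 = 6.577
Arc 4: start y=0.000, vy=6.577 → t=1.341, apex=2.204, x_land=59.450, impact vy=-6.577
  bounce: vy ← 0.66·6.577 = 4.341
Arc 5: start y=0.000, vy=4.341 → t=0.885, apex=0.960, x_land=64.636, impact vy=-4.341
  bounce: vy ← 0.66·4.341 = 2.865
Arc 6: start y=0.000, vy=2.865 → t=0.584, apex=0.418, x_land=68.058, impact vy=-2.865
  bounce: vy ← 0.66·2.865 = 1.891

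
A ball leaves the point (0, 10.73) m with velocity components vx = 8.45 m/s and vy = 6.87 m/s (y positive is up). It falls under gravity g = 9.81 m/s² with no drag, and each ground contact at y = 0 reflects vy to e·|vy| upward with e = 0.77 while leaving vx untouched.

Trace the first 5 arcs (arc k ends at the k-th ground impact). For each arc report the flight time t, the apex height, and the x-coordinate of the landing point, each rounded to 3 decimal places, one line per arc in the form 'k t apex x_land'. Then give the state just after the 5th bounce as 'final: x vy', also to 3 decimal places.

1 2.337 13.136 19.746
2 2.520 7.788 41.041
3 1.941 4.618 57.438
4 1.494 2.738 70.064
5 1.151 1.623 79.786
final: 79.786 4.345

Arc 1: start y=10.730, vy=6.870 → t=2.337, apex=13.136, x_land=19.746, impact vy=-16.054
  bounce: vy ← 0.77·16.054 = 12.361
Arc 2: start y=0.000, vy=12.361 → t=2.520, apex=7.788, x_land=41.041, impact vy=-12.361
  bounce: vy ← 0.77·12.361 = 9.518
Arc 3: start y=0.000, vy=9.518 → t=1.941, apex=4.618, x_land=57.438, impact vy=-9.518
  bounce: vy ← 0.77·9.518 = 7.329
Arc 4: start y=0.000, vy=7.329 → t=1.494, apex=2.738, x_land=70.064, impact vy=-7.329
  bounce: vy ← 0.77·7.329 = 5.643
Arc 5: start y=0.000, vy=5.643 → t=1.151, apex=1.623, x_land=79.786, impact vy=-5.643
  bounce: vy ← 0.77·5.643 = 4.345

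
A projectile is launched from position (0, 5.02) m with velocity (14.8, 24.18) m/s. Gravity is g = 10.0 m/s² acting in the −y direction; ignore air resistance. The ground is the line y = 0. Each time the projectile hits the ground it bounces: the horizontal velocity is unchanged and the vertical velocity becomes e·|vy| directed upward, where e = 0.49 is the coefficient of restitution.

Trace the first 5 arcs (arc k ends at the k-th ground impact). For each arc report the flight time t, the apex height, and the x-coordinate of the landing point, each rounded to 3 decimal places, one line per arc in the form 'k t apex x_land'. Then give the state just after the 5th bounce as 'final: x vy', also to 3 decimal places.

Arc 1: start y=5.020, vy=24.180 → t=5.035, apex=34.254, x_land=74.524, impact vy=-26.174
  bounce: vy ← 0.49·26.174 = 12.825
Arc 2: start y=0.000, vy=12.825 → t=2.565, apex=8.224, x_land=112.486, impact vy=-12.825
  bounce: vy ← 0.49·12.825 = 6.284
Arc 3: start y=0.000, vy=6.284 → t=1.257, apex=1.975, x_land=131.088, impact vy=-6.284
  bounce: vy ← 0.49·6.284 = 3.079
Arc 4: start y=0.000, vy=3.079 → t=0.616, apex=0.474, x_land=140.203, impact vy=-3.079
  bounce: vy ← 0.49·3.079 = 1.509
Arc 5: start y=0.000, vy=1.509 → t=0.302, apex=0.114, x_land=144.669, impact vy=-1.509
  bounce: vy ← 0.49·1.509 = 0.739

1 5.035 34.254 74.524
2 2.565 8.224 112.486
3 1.257 1.975 131.088
4 0.616 0.474 140.203
5 0.302 0.114 144.669
final: 144.669 0.739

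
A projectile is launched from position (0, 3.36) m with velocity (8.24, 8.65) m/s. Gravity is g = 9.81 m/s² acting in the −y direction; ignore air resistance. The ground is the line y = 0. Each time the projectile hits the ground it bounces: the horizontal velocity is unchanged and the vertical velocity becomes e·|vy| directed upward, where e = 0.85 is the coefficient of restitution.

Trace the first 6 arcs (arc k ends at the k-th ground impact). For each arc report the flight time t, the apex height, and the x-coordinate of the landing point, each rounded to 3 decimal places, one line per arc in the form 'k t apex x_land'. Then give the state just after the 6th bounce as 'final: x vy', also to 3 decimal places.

Arc 1: start y=3.360, vy=8.650 → t=2.091, apex=7.174, x_land=17.231, impact vy=-11.864
  bounce: vy ← 0.85·11.864 = 10.084
Arc 2: start y=0.000, vy=10.084 → t=2.056, apex=5.183, x_land=34.171, impact vy=-10.084
  bounce: vy ← 0.85·10.084 = 8.571
Arc 3: start y=0.000, vy=8.571 → t=1.747, apex=3.745, x_land=48.570, impact vy=-8.571
  bounce: vy ← 0.85·8.571 = 7.286
Arc 4: start y=0.000, vy=7.286 → t=1.485, apex=2.706, x_land=60.810, impact vy=-7.286
  bounce: vy ← 0.85·7.286 = 6.193
Arc 5: start y=0.000, vy=6.193 → t=1.263, apex=1.955, x_land=71.213, impact vy=-6.193
  bounce: vy ← 0.85·6.193 = 5.264
Arc 6: start y=0.000, vy=5.264 → t=1.073, apex=1.412, x_land=80.056, impact vy=-5.264
  bounce: vy ← 0.85·5.264 = 4.474

1 2.091 7.174 17.231
2 2.056 5.183 34.171
3 1.747 3.745 48.570
4 1.485 2.706 60.810
5 1.263 1.955 71.213
6 1.073 1.412 80.056
final: 80.056 4.474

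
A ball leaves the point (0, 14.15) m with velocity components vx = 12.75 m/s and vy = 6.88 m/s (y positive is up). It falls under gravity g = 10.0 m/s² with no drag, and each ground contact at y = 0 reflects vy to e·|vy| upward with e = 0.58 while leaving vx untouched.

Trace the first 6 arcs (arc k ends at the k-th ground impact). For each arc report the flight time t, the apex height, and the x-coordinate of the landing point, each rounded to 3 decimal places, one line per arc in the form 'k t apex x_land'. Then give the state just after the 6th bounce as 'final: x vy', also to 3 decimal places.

Arc 1: start y=14.150, vy=6.880 → t=2.506, apex=16.517, x_land=31.945, impact vy=-18.175
  bounce: vy ← 0.58·18.175 = 10.542
Arc 2: start y=0.000, vy=10.542 → t=2.108, apex=5.556, x_land=58.826, impact vy=-10.542
  bounce: vy ← 0.58·10.542 = 6.114
Arc 3: start y=0.000, vy=6.114 → t=1.223, apex=1.869, x_land=74.417, impact vy=-6.114
  bounce: vy ← 0.58·6.114 = 3.546
Arc 4: start y=0.000, vy=3.546 → t=0.709, apex=0.629, x_land=83.460, impact vy=-3.546
  bounce: vy ← 0.58·3.546 = 2.057
Arc 5: start y=0.000, vy=2.057 → t=0.411, apex=0.212, x_land=88.705, impact vy=-2.057
  bounce: vy ← 0.58·2.057 = 1.193
Arc 6: start y=0.000, vy=1.193 → t=0.239, apex=0.071, x_land=91.747, impact vy=-1.193
  bounce: vy ← 0.58·1.193 = 0.692

1 2.506 16.517 31.945
2 2.108 5.556 58.826
3 1.223 1.869 74.417
4 0.709 0.629 83.460
5 0.411 0.212 88.705
6 0.239 0.071 91.747
final: 91.747 0.692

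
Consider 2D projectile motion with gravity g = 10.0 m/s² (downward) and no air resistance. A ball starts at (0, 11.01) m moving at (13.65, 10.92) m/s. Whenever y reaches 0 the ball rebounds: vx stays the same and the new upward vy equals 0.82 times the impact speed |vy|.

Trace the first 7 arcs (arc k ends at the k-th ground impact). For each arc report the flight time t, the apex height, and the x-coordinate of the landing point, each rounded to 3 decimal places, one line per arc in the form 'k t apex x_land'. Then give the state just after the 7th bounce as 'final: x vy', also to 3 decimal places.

Arc 1: start y=11.010, vy=10.920 → t=2.934, apex=16.972, x_land=40.055, impact vy=-18.424
  bounce: vy ← 0.82·18.424 = 15.108
Arc 2: start y=0.000, vy=15.108 → t=3.022, apex=11.412, x_land=81.299, impact vy=-15.108
  bounce: vy ← 0.82·15.108 = 12.388
Arc 3: start y=0.000, vy=12.388 → t=2.478, apex=7.674, x_land=115.119, impact vy=-12.388
  bounce: vy ← 0.82·12.388 = 10.158
Arc 4: start y=0.000, vy=10.158 → t=2.032, apex=5.160, x_land=142.852, impact vy=-10.158
  bounce: vy ← 0.82·10.158 = 8.330
Arc 5: start y=0.000, vy=8.330 → t=1.666, apex=3.469, x_land=165.592, impact vy=-8.330
  bounce: vy ← 0.82·8.330 = 6.831
Arc 6: start y=0.000, vy=6.831 → t=1.366, apex=2.333, x_land=184.240, impact vy=-6.831
  bounce: vy ← 0.82·6.831 = 5.601
Arc 7: start y=0.000, vy=5.601 → t=1.120, apex=1.569, x_land=199.530, impact vy=-5.601
  bounce: vy ← 0.82·5.601 = 4.593

1 2.934 16.972 40.055
2 3.022 11.412 81.299
3 2.478 7.674 115.119
4 2.032 5.160 142.852
5 1.666 3.469 165.592
6 1.366 2.333 184.240
7 1.120 1.569 199.530
final: 199.530 4.593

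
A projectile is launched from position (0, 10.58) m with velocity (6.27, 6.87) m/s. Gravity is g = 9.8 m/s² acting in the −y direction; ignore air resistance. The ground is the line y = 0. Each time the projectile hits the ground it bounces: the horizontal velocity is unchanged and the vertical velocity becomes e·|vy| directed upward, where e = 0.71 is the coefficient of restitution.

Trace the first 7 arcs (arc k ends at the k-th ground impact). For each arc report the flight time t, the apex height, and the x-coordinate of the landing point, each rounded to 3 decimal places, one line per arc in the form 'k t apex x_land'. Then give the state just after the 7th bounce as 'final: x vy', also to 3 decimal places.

1 2.329 12.988 14.603
2 2.312 6.547 29.099
3 1.641 3.300 39.390
4 1.165 1.664 46.698
5 0.827 0.839 51.886
6 0.587 0.423 55.569
7 0.417 0.213 58.184
final: 58.184 1.451

Arc 1: start y=10.580, vy=6.870 → t=2.329, apex=12.988, x_land=14.603, impact vy=-15.955
  bounce: vy ← 0.71·15.955 = 11.328
Arc 2: start y=0.000, vy=11.328 → t=2.312, apex=6.547, x_land=29.099, impact vy=-11.328
  bounce: vy ← 0.71·11.328 = 8.043
Arc 3: start y=0.000, vy=8.043 → t=1.641, apex=3.300, x_land=39.390, impact vy=-8.043
  bounce: vy ← 0.71·8.043 = 5.711
Arc 4: start y=0.000, vy=5.711 → t=1.165, apex=1.664, x_land=46.698, impact vy=-5.711
  bounce: vy ← 0.71·5.711 = 4.054
Arc 5: start y=0.000, vy=4.054 → t=0.827, apex=0.839, x_land=51.886, impact vy=-4.054
  bounce: vy ← 0.71·4.054 = 2.879
Arc 6: start y=0.000, vy=2.879 → t=0.587, apex=0.423, x_land=55.569, impact vy=-2.879
  bounce: vy ← 0.71·2.879 = 2.044
Arc 7: start y=0.000, vy=2.044 → t=0.417, apex=0.213, x_land=58.184, impact vy=-2.044
  bounce: vy ← 0.71·2.044 = 1.451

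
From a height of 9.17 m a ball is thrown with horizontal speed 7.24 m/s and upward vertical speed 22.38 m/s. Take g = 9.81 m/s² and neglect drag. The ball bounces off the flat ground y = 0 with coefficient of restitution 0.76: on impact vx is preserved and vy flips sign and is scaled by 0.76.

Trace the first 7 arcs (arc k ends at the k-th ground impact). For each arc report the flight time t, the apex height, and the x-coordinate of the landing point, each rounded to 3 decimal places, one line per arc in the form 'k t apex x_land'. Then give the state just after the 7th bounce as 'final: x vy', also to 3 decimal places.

Arc 1: start y=9.170, vy=22.380 → t=4.941, apex=34.698, x_land=35.773, impact vy=-26.092
  bounce: vy ← 0.76·26.092 = 19.830
Arc 2: start y=0.000, vy=19.830 → t=4.043, apex=20.042, x_land=65.043, impact vy=-19.830
  bounce: vy ← 0.76·19.830 = 15.071
Arc 3: start y=0.000, vy=15.071 → t=3.072, apex=11.576, x_land=87.288, impact vy=-15.071
  bounce: vy ← 0.76·15.071 = 11.454
Arc 4: start y=0.000, vy=11.454 → t=2.335, apex=6.686, x_land=104.194, impact vy=-11.454
  bounce: vy ← 0.76·11.454 = 8.705
Arc 5: start y=0.000, vy=8.705 → t=1.775, apex=3.862, x_land=117.042, impact vy=-8.705
  bounce: vy ← 0.76·8.705 = 6.616
Arc 6: start y=0.000, vy=6.616 → t=1.349, apex=2.231, x_land=126.807, impact vy=-6.616
  bounce: vy ← 0.76·6.616 = 5.028
Arc 7: start y=0.000, vy=5.028 → t=1.025, apex=1.288, x_land=134.229, impact vy=-5.028
  bounce: vy ← 0.76·5.028 = 3.821

1 4.941 34.698 35.773
2 4.043 20.042 65.043
3 3.072 11.576 87.288
4 2.335 6.686 104.194
5 1.775 3.862 117.042
6 1.349 2.231 126.807
7 1.025 1.288 134.229
final: 134.229 3.821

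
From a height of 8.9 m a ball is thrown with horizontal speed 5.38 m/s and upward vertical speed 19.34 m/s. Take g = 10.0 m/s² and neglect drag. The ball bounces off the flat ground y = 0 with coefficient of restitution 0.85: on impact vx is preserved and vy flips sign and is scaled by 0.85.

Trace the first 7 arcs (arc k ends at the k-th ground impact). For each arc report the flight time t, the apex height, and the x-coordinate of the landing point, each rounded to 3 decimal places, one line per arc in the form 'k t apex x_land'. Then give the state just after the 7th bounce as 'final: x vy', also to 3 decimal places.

Arc 1: start y=8.900, vy=19.340 → t=4.284, apex=27.602, x_land=23.045, impact vy=-23.495
  bounce: vy ← 0.85·23.495 = 19.971
Arc 2: start y=0.000, vy=19.971 → t=3.994, apex=19.942, x_land=44.534, impact vy=-19.971
  bounce: vy ← 0.85·19.971 = 16.975
Arc 3: start y=0.000, vy=16.975 → t=3.395, apex=14.408, x_land=62.800, impact vy=-16.975
  bounce: vy ← 0.85·16.975 = 14.429
Arc 4: start y=0.000, vy=14.429 → t=2.886, apex=10.410, x_land=78.326, impact vy=-14.429
  bounce: vy ← 0.85·14.429 = 12.265
Arc 5: start y=0.000, vy=12.265 → t=2.453, apex=7.521, x_land=91.523, impact vy=-12.265
  bounce: vy ← 0.85·12.265 = 10.425
Arc 6: start y=0.000, vy=10.425 → t=2.085, apex=5.434, x_land=102.740, impact vy=-10.425
  bounce: vy ← 0.85·10.425 = 8.861
Arc 7: start y=0.000, vy=8.861 → t=1.772, apex=3.926, x_land=112.275, impact vy=-8.861
  bounce: vy ← 0.85·8.861 = 7.532

1 4.284 27.602 23.045
2 3.994 19.942 44.534
3 3.395 14.408 62.800
4 2.886 10.410 78.326
5 2.453 7.521 91.523
6 2.085 5.434 102.740
7 1.772 3.926 112.275
final: 112.275 7.532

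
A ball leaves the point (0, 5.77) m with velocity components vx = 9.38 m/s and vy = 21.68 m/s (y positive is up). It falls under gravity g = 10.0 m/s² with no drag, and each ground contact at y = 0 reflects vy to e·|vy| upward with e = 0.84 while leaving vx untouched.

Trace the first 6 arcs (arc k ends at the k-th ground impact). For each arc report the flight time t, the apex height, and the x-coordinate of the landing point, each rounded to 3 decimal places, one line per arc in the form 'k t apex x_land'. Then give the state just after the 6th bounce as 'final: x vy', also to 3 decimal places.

Arc 1: start y=5.770, vy=21.680 → t=4.588, apex=29.271, x_land=43.031, impact vy=-24.196
  bounce: vy ← 0.84·24.196 = 20.324
Arc 2: start y=0.000, vy=20.324 → t=4.065, apex=20.654, x_land=81.159, impact vy=-20.324
  bounce: vy ← 0.84·20.324 = 17.072
Arc 3: start y=0.000, vy=17.072 → t=3.414, apex=14.573, x_land=113.187, impact vy=-17.072
  bounce: vy ← 0.84·17.072 = 14.341
Arc 4: start y=0.000, vy=14.341 → t=2.868, apex=10.283, x_land=140.090, impact vy=-14.341
  bounce: vy ← 0.84·14.341 = 12.046
Arc 5: start y=0.000, vy=12.046 → t=2.409, apex=7.256, x_land=162.689, impact vy=-12.046
  bounce: vy ← 0.84·12.046 = 10.119
Arc 6: start y=0.000, vy=10.119 → t=2.024, apex=5.120, x_land=181.672, impact vy=-10.119
  bounce: vy ← 0.84·10.119 = 8.500

1 4.588 29.271 43.031
2 4.065 20.654 81.159
3 3.414 14.573 113.187
4 2.868 10.283 140.090
5 2.409 7.256 162.689
6 2.024 5.120 181.672
final: 181.672 8.500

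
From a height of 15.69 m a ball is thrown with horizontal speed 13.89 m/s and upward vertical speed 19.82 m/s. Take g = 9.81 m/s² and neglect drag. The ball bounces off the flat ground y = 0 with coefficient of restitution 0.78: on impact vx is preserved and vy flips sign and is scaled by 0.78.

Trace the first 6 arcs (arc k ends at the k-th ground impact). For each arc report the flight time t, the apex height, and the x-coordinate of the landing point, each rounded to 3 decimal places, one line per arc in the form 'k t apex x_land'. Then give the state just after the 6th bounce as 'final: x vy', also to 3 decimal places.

1 4.719 35.712 65.542
2 4.209 21.727 124.010
3 3.283 13.219 169.615
4 2.561 8.042 205.186
5 1.998 4.893 232.932
6 1.558 2.977 254.574
final: 254.574 5.961

Arc 1: start y=15.690, vy=19.820 → t=4.719, apex=35.712, x_land=65.542, impact vy=-26.470
  bounce: vy ← 0.78·26.470 = 20.647
Arc 2: start y=0.000, vy=20.647 → t=4.209, apex=21.727, x_land=124.010, impact vy=-20.647
  bounce: vy ← 0.78·20.647 = 16.104
Arc 3: start y=0.000, vy=16.104 → t=3.283, apex=13.219, x_land=169.615, impact vy=-16.104
  bounce: vy ← 0.78·16.104 = 12.561
Arc 4: start y=0.000, vy=12.561 → t=2.561, apex=8.042, x_land=205.186, impact vy=-12.561
  bounce: vy ← 0.78·12.561 = 9.798
Arc 5: start y=0.000, vy=9.798 → t=1.998, apex=4.893, x_land=232.932, impact vy=-9.798
  bounce: vy ← 0.78·9.798 = 7.642
Arc 6: start y=0.000, vy=7.642 → t=1.558, apex=2.977, x_land=254.574, impact vy=-7.642
  bounce: vy ← 0.78·7.642 = 5.961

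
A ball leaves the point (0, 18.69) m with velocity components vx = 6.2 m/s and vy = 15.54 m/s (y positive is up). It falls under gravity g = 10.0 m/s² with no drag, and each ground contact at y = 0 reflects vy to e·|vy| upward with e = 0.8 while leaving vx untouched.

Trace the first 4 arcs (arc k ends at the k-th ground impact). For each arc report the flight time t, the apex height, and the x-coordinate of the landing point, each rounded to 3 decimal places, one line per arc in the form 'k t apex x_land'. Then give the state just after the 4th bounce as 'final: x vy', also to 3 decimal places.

Arc 1: start y=18.690, vy=15.540 → t=4.035, apex=30.765, x_land=25.014, impact vy=-24.805
  bounce: vy ← 0.8·24.805 = 19.844
Arc 2: start y=0.000, vy=19.844 → t=3.969, apex=19.689, x_land=49.621, impact vy=-19.844
  bounce: vy ← 0.8·19.844 = 15.875
Arc 3: start y=0.000, vy=15.875 → t=3.175, apex=12.601, x_land=69.306, impact vy=-15.875
  bounce: vy ← 0.8·15.875 = 12.700
Arc 4: start y=0.000, vy=12.700 → t=2.540, apex=8.065, x_land=85.054, impact vy=-12.700
  bounce: vy ← 0.8·12.700 = 10.160

1 4.035 30.765 25.014
2 3.969 19.689 49.621
3 3.175 12.601 69.306
4 2.540 8.065 85.054
final: 85.054 10.160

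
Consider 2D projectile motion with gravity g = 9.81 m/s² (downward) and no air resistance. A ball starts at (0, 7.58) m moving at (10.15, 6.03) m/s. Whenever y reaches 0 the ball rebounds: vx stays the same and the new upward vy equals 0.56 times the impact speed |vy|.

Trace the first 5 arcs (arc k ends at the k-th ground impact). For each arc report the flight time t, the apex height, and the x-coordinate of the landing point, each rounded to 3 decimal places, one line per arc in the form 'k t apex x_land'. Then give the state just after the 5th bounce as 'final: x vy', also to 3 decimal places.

1 2.001 9.433 20.315
2 1.553 2.958 36.080
3 0.870 0.928 44.908
4 0.487 0.291 49.852
5 0.273 0.091 52.621
final: 52.621 0.749

Arc 1: start y=7.580, vy=6.030 → t=2.001, apex=9.433, x_land=20.315, impact vy=-13.604
  bounce: vy ← 0.56·13.604 = 7.618
Arc 2: start y=0.000, vy=7.618 → t=1.553, apex=2.958, x_land=36.080, impact vy=-7.618
  bounce: vy ← 0.56·7.618 = 4.266
Arc 3: start y=0.000, vy=4.266 → t=0.870, apex=0.928, x_land=44.908, impact vy=-4.266
  bounce: vy ← 0.56·4.266 = 2.389
Arc 4: start y=0.000, vy=2.389 → t=0.487, apex=0.291, x_land=49.852, impact vy=-2.389
  bounce: vy ← 0.56·2.389 = 1.338
Arc 5: start y=0.000, vy=1.338 → t=0.273, apex=0.091, x_land=52.621, impact vy=-1.338
  bounce: vy ← 0.56·1.338 = 0.749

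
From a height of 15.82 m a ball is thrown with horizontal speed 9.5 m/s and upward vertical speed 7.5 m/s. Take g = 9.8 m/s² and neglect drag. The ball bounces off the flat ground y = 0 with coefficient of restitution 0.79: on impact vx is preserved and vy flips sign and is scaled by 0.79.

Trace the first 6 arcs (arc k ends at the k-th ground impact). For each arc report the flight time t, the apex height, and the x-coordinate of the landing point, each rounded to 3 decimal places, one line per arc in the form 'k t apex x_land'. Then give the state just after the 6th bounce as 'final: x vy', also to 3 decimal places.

Arc 1: start y=15.820, vy=7.500 → t=2.718, apex=18.690, x_land=25.824, impact vy=-19.140
  bounce: vy ← 0.79·19.140 = 15.120
Arc 2: start y=0.000, vy=15.120 → t=3.086, apex=11.664, x_land=55.139, impact vy=-15.120
  bounce: vy ← 0.79·15.120 = 11.945
Arc 3: start y=0.000, vy=11.945 → t=2.438, apex=7.280, x_land=78.297, impact vy=-11.945
  bounce: vy ← 0.79·11.945 = 9.437
Arc 4: start y=0.000, vy=9.437 → t=1.926, apex=4.543, x_land=96.593, impact vy=-9.437
  bounce: vy ← 0.79·9.437 = 7.455
Arc 5: start y=0.000, vy=7.455 → t=1.521, apex=2.835, x_land=111.046, impact vy=-7.455
  bounce: vy ← 0.79·7.455 = 5.889
Arc 6: start y=0.000, vy=5.889 → t=1.202, apex=1.770, x_land=122.464, impact vy=-5.889
  bounce: vy ← 0.79·5.889 = 4.653

1 2.718 18.690 25.824
2 3.086 11.664 55.139
3 2.438 7.280 78.297
4 1.926 4.543 96.593
5 1.521 2.835 111.046
6 1.202 1.770 122.464
final: 122.464 4.653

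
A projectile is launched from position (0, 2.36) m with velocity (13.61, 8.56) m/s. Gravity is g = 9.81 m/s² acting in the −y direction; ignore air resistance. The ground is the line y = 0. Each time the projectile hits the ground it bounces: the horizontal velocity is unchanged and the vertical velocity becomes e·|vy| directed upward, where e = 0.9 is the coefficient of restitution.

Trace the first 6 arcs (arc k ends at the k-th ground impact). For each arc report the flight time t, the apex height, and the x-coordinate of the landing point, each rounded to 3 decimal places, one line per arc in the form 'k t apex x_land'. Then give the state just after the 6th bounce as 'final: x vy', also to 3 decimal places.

Arc 1: start y=2.360, vy=8.560 → t=1.987, apex=6.095, x_land=27.047, impact vy=-10.935
  bounce: vy ← 0.9·10.935 = 9.842
Arc 2: start y=0.000, vy=9.842 → t=2.006, apex=4.937, x_land=54.354, impact vy=-9.842
  bounce: vy ← 0.9·9.842 = 8.857
Arc 3: start y=0.000, vy=8.857 → t=1.806, apex=3.999, x_land=78.931, impact vy=-8.857
  bounce: vy ← 0.9·8.857 = 7.972
Arc 4: start y=0.000, vy=7.972 → t=1.625, apex=3.239, x_land=101.051, impact vy=-7.972
  bounce: vy ← 0.9·7.972 = 7.175
Arc 5: start y=0.000, vy=7.175 → t=1.463, apex=2.624, x_land=120.958, impact vy=-7.175
  bounce: vy ← 0.9·7.175 = 6.457
Arc 6: start y=0.000, vy=6.457 → t=1.316, apex=2.125, x_land=138.874, impact vy=-6.457
  bounce: vy ← 0.9·6.457 = 5.811

1 1.987 6.095 27.047
2 2.006 4.937 54.354
3 1.806 3.999 78.931
4 1.625 3.239 101.051
5 1.463 2.624 120.958
6 1.316 2.125 138.874
final: 138.874 5.811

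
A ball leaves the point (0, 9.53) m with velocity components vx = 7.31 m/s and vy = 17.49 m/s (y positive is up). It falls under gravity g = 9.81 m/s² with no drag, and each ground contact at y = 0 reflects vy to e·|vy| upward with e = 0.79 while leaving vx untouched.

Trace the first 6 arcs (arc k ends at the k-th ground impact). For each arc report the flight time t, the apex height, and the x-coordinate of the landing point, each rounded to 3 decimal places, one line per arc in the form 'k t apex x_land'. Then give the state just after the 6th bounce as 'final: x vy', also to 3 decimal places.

Arc 1: start y=9.530, vy=17.490 → t=4.046, apex=25.121, x_land=29.576, impact vy=-22.201
  bounce: vy ← 0.79·22.201 = 17.539
Arc 2: start y=0.000, vy=17.539 → t=3.576, apex=15.678, x_land=55.714, impact vy=-17.539
  bounce: vy ← 0.79·17.539 = 13.856
Arc 3: start y=0.000, vy=13.856 → t=2.825, apex=9.785, x_land=76.363, impact vy=-13.856
  bounce: vy ← 0.79·13.856 = 10.946
Arc 4: start y=0.000, vy=10.946 → t=2.232, apex=6.107, x_land=92.676, impact vy=-10.946
  bounce: vy ← 0.79·10.946 = 8.647
Arc 5: start y=0.000, vy=8.647 → t=1.763, apex=3.811, x_land=105.563, impact vy=-8.647
  bounce: vy ← 0.79·8.647 = 6.831
Arc 6: start y=0.000, vy=6.831 → t=1.393, apex=2.379, x_land=115.744, impact vy=-6.831
  bounce: vy ← 0.79·6.831 = 5.397

1 4.046 25.121 29.576
2 3.576 15.678 55.714
3 2.825 9.785 76.363
4 2.232 6.107 92.676
5 1.763 3.811 105.563
6 1.393 2.379 115.744
final: 115.744 5.397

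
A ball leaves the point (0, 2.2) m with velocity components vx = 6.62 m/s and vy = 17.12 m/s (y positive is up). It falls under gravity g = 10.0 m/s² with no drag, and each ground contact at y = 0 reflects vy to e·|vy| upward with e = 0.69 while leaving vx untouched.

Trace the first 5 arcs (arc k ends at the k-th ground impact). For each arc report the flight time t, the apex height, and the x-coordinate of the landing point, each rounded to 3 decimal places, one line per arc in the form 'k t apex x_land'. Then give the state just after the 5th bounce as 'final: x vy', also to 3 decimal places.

Arc 1: start y=2.200, vy=17.120 → t=3.548, apex=16.855, x_land=23.488, impact vy=-18.360
  bounce: vy ← 0.69·18.360 = 12.668
Arc 2: start y=0.000, vy=12.668 → t=2.534, apex=8.025, x_land=40.261, impact vy=-12.668
  bounce: vy ← 0.69·12.668 = 8.741
Arc 3: start y=0.000, vy=8.741 → t=1.748, apex=3.820, x_land=51.834, impact vy=-8.741
  bounce: vy ← 0.69·8.741 = 6.031
Arc 4: start y=0.000, vy=6.031 → t=1.206, apex=1.819, x_land=59.820, impact vy=-6.031
  bounce: vy ← 0.69·6.031 = 4.162
Arc 5: start y=0.000, vy=4.162 → t=0.832, apex=0.866, x_land=65.330, impact vy=-4.162
  bounce: vy ← 0.69·4.162 = 2.872

1 3.548 16.855 23.488
2 2.534 8.025 40.261
3 1.748 3.820 51.834
4 1.206 1.819 59.820
5 0.832 0.866 65.330
final: 65.330 2.872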